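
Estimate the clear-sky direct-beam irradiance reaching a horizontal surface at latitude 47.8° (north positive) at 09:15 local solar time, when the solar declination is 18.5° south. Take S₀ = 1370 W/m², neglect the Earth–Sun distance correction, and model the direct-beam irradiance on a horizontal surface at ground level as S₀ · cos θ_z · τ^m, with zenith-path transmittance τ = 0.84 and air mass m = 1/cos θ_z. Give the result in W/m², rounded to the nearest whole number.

Hour angle H = 15° × (9.25 − 12) = -41.25°.
cos θ_z = sin(47.8°) sin(-18.5°) + cos(47.8°) cos(-18.5°) cos(-41.25°) = -0.2351 + 0.4789 = 0.2438.
Air mass m = 1/cos θ_z = 1/0.2438 = 4.102; τ^m = 0.84^4.102 = 0.4891.
Surface direct beam = 1370 × 0.2438 × 0.4891 = 163.36 W/m².

163 W/m²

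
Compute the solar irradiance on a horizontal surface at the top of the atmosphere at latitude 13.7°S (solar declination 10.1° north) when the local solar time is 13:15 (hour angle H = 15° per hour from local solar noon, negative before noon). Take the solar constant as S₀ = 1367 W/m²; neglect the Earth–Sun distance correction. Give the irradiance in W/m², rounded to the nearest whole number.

Hour angle H = 15° × (13.25 − 12) = 18.75°.
With φ = -13.7°, δ = 10.1°, H = 18.75°: sin φ sin δ = -0.0415, cos φ cos δ cos H = 0.9057, so cos θ_z = 0.8642.
Top-of-atmosphere irradiance = S₀ cos θ_z = 1367 × 0.8642 = 1181.36 W/m².

1181 W/m²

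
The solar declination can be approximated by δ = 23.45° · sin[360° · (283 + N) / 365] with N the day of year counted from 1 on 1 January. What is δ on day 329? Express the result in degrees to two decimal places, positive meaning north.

-21.01°

360 × (283 + 329) / 365 = 603.616°; sin(603.616°) = -0.8958.
δ = 23.45 × -0.8958 = -21.007° ≈ -21.01°.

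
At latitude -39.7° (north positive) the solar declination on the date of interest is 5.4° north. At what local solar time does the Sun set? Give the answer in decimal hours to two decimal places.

The sunset hour angle satisfies cos H_s = −tan φ tan δ = 0.0785, giving H_s = 85.50°.
Sunset is at 12 + H_s/15 = 12 + 5.700 = 17.700 h local solar time.

17.70 h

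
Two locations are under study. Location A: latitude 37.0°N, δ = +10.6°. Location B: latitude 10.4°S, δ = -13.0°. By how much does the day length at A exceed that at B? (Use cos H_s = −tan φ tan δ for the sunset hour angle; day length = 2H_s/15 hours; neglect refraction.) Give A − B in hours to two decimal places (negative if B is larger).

+0.76 h

A: H_s = arccos(−tan 37.0° · tan 10.6°) = 98.11°, so 2H_s/15 = 13.0813 h.
B: H_s = arccos(−tan -10.4° · tan -13.0°) = 92.43°, so 2H_s/15 = 12.3240 h.
A − B = 13.0813 − 12.3240 = 0.7573 h.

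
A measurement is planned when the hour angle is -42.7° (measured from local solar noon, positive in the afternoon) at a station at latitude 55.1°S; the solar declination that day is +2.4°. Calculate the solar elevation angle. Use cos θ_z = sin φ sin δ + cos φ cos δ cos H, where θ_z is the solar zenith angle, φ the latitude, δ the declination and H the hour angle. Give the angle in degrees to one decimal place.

22.7°

With φ = -55.1°, δ = 2.4°, H = -42.70°: sin φ sin δ = -0.0343, cos φ cos δ cos H = 0.4201, so cos θ_z = 0.3858.
θ_z = arccos(0.3858) = 67.31°, so the elevation is 90° − 67.31° = 22.69°.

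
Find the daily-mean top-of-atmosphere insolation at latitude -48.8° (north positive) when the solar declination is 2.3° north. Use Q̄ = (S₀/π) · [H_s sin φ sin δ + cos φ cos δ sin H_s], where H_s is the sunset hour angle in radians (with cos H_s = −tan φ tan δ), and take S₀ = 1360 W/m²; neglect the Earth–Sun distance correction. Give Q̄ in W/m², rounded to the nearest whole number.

265 W/m²

cos H_s = −tan(-48.8°) · tan(2.3°) = 0.0459, so H_s = arccos(0.0459) = 87.37°. In radians, H_s = 1.5249.
H_s sin φ sin δ = 1.5249 × -0.7524 × 0.0401 = -0.0460.
cos φ cos δ sin H_s = 0.6587 × 0.9992 × 0.9989 = 0.6574.
Q̄ = (1360/π) × (-0.0460 + 0.6574) = 432.90 × 0.6114 = 264.68 W/m².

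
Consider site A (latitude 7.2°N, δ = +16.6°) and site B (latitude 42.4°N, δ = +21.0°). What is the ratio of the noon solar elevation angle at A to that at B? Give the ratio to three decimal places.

A: 90° − |7.2 − (16.6)| = 80.60°.
B: 90° − |42.4 − (21.0)| = 68.60°.
Ratio A/B = 80.6000 / 68.6000 = 1.1749.

1.175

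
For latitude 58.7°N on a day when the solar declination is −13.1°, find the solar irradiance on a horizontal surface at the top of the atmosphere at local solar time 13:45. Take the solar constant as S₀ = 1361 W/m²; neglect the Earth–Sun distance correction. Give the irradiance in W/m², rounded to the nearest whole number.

Hour angle H = 15° × (13.75 − 12) = 26.25°.
cos θ_z = sin φ sin δ + cos φ cos δ cos H = (0.8545)(-0.2267) + (0.5195)(0.9740)(0.8969) = 0.2601.
Top-of-atmosphere irradiance = S₀ cos θ_z = 1361 × 0.2601 = 354.00 W/m².

354 W/m²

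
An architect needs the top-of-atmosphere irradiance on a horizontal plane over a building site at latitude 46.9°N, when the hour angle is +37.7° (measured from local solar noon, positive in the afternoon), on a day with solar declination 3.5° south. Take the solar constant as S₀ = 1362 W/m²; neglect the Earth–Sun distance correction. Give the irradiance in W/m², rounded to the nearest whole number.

674 W/m²

cos θ_z = sin φ sin δ + cos φ cos δ cos H = (0.7302)(-0.0610) + (0.6833)(0.9981)(0.7912) = 0.4951.
Top-of-atmosphere irradiance = S₀ cos θ_z = 1362 × 0.4951 = 674.33 W/m².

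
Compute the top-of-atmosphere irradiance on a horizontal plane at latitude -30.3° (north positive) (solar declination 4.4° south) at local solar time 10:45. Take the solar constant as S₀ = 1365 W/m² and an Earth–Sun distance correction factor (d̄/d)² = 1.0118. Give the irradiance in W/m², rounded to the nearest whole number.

Hour angle H = 15° × (10.75 − 12) = -18.75°.
With φ = -30.3°, δ = -4.4°, H = -18.75°: sin φ sin δ = 0.0387, cos φ cos δ cos H = 0.8152, so cos θ_z = 0.8539.
Top-of-atmosphere irradiance = S₀ (d̄/d)² cos θ_z = 1365 × 1.0118 × 0.8539 = 1179.33 W/m².

1179 W/m²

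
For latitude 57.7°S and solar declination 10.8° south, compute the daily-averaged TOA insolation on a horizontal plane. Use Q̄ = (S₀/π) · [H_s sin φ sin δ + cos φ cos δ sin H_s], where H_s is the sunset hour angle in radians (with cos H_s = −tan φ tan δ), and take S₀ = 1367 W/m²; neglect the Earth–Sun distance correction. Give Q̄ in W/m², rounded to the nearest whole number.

347 W/m²

cos H_s = −tan(-57.7°) · tan(-10.8°) = -0.3018, so H_s = arccos(-0.3018) = 107.57°. In radians, H_s = 1.8775.
H_s sin φ sin δ = 1.8775 × -0.8453 × -0.1874 = 0.2974.
cos φ cos δ sin H_s = 0.5344 × 0.9823 × 0.9533 = 0.5004.
Q̄ = (1367/π) × (0.2974 + 0.5004) = 435.13 × 0.7978 = 347.15 W/m².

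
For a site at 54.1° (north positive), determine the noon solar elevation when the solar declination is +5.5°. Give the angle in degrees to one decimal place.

At local solar noon the hour angle is zero, so the elevation is 90° − |φ − δ| = 90° − |54.1° − (5.5°)| = 90° − 48.6° = 41.4°.

41.4°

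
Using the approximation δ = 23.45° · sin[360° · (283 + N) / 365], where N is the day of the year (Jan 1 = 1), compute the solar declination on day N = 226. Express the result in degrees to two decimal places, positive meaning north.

360 × (283 + 226) / 365 = 502.027°; sin(502.027°) = 0.6153.
δ = 23.45 × 0.6153 = 14.429° ≈ +14.43°.

+14.43°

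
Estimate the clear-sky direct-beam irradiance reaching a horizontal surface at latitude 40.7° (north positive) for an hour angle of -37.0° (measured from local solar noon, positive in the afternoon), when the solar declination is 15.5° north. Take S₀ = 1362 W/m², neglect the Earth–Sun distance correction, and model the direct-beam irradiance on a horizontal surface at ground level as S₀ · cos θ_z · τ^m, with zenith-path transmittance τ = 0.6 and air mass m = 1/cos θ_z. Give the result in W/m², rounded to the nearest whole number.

526 W/m²

cos θ_z = sin φ sin δ + cos φ cos δ cos H = (0.6521)(0.2672) + (0.7581)(0.9636)(0.7986) = 0.7576.
Air mass m = 1/cos θ_z = 1/0.7576 = 1.320; τ^m = 0.6^1.320 = 0.5095.
Surface direct beam = 1362 × 0.7576 × 0.5095 = 525.73 W/m².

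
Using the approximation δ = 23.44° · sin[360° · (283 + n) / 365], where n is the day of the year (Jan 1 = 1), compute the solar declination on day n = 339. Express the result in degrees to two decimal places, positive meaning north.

-22.47°

360 × (283 + 339) / 365 = 613.479°; sin(613.479°) = -0.9587.
δ = 23.44 × -0.9587 = -22.472° ≈ -22.47°.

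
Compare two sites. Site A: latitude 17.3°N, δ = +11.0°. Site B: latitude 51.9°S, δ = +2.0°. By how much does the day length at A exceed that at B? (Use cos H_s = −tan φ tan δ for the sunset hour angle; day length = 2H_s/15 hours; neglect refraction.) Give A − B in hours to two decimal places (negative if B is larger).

A: H_s = arccos(−tan 17.3° · tan 11.0°) = 93.47°, so 2H_s/15 = 12.4627 h.
B: H_s = arccos(−tan -51.9° · tan 2.0°) = 87.45°, so 2H_s/15 = 11.6600 h.
A − B = 12.4627 − 11.6600 = 0.8027 h.

+0.80 h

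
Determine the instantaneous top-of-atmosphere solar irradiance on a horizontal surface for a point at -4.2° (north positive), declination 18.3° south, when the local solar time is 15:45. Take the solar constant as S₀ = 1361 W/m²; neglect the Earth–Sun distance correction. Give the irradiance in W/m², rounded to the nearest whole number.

747 W/m²

Hour angle H = 15° × (15.75 − 12) = 56.25°.
With φ = -4.2°, δ = -18.3°, H = 56.25°: sin φ sin δ = 0.0230, cos φ cos δ cos H = 0.5261, so cos θ_z = 0.5491.
Top-of-atmosphere irradiance = S₀ cos θ_z = 1361 × 0.5491 = 747.33 W/m².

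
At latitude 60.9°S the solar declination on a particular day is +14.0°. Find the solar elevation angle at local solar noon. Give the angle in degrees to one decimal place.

15.1°

At local solar noon the hour angle is zero, so the elevation is 90° − |φ − δ| = 90° − |-60.9° − (14.0°)| = 90° − 74.9° = 15.1°.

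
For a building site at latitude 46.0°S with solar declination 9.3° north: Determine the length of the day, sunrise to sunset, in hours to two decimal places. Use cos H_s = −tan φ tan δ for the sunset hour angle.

The sunset hour angle satisfies cos H_s = −tan φ tan δ = 0.1696, giving H_s = 80.24°.
Day length = 2 H_s / 15° h⁻¹ = 160.48° / 15 = 10.699 h.

10.70 hours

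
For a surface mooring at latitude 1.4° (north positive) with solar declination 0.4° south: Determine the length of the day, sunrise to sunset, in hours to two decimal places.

12.00 hours

The sunset hour angle satisfies cos H_s = −tan φ tan δ = 0.0002, giving H_s = 89.99°.
Day length = 2 H_s / 15° h⁻¹ = 179.98° / 15 = 11.999 h.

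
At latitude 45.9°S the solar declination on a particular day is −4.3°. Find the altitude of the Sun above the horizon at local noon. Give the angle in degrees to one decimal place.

48.4°

At local solar noon the hour angle is zero, so the elevation is 90° − |φ − δ| = 90° − |-45.9° − (-4.3°)| = 90° − 41.6° = 48.4°.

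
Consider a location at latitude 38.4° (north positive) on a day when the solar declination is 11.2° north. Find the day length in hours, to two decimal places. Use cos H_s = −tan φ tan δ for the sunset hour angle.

13.20 hours

The sunset hour angle satisfies cos H_s = −tan φ tan δ = -0.1569, giving H_s = 99.03°.
Day length = 2 H_s / 15° h⁻¹ = 198.06° / 15 = 13.204 h.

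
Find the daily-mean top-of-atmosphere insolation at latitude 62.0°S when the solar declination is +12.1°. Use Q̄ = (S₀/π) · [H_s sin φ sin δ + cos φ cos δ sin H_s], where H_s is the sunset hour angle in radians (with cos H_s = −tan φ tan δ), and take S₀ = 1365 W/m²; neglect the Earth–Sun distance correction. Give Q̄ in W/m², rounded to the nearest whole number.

90 W/m²

cos H_s = −tan(-62.0°) · tan(12.1°) = 0.4032, so H_s = arccos(0.4032) = 66.22°. In radians, H_s = 1.1558.
H_s sin φ sin δ = 1.1558 × -0.8829 × 0.2096 = -0.2139.
cos φ cos δ sin H_s = 0.4695 × 0.9778 × 0.9151 = 0.4201.
Q̄ = (1365/π) × (-0.2139 + 0.4201) = 434.49 × 0.2062 = 89.59 W/m².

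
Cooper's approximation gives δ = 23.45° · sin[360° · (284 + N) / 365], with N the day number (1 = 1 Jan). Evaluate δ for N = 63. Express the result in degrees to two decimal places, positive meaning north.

-7.15°

360 × (284 + 63) / 365 = 342.247°; sin(342.247°) = -0.3049.
δ = 23.45 × -0.3049 = -7.150° ≈ -7.15°.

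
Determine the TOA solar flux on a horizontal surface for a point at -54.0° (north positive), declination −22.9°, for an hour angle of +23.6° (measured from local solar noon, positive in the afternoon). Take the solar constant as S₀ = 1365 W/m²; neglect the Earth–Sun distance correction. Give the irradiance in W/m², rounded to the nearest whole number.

1107 W/m²

With φ = -54.0°, δ = -22.9°, H = 23.60°: sin φ sin δ = 0.3148, cos φ cos δ cos H = 0.4962, so cos θ_z = 0.8110.
Top-of-atmosphere irradiance = S₀ cos θ_z = 1365 × 0.8110 = 1107.02 W/m².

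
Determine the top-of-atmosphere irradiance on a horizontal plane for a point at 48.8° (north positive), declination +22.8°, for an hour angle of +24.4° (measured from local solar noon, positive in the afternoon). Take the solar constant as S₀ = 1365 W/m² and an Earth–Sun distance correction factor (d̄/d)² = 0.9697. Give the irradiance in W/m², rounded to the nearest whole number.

cos θ_z = sin φ sin δ + cos φ cos δ cos H = (0.7524)(0.3875) + (0.6587)(0.9219)(0.9107) = 0.8446.
Top-of-atmosphere irradiance = S₀ (d̄/d)² cos θ_z = 1365 × 0.9697 × 0.8446 = 1117.95 W/m².

1118 W/m²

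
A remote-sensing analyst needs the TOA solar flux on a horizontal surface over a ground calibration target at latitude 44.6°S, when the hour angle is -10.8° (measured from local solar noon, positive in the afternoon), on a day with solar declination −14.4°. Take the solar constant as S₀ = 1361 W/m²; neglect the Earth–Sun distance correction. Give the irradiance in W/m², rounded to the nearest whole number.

1160 W/m²

With φ = -44.6°, δ = -14.4°, H = -10.80°: sin φ sin δ = 0.1746, cos φ cos δ cos H = 0.6774, so cos θ_z = 0.8520.
Top-of-atmosphere irradiance = S₀ cos θ_z = 1361 × 0.8520 = 1159.57 W/m².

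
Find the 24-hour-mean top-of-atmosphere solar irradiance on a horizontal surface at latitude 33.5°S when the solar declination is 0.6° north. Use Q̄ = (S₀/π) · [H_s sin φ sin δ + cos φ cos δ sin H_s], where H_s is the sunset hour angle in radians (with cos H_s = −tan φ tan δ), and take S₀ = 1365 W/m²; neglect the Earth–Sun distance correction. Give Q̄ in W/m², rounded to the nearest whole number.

358 W/m²

−tan φ tan δ = −(-0.6619)(0.0105) = 0.0069; H_s = arccos(0.0069) = 89.60°. In radians, H_s = 1.5638.
H_s sin φ sin δ = 1.5638 × -0.5519 × 0.0105 = -0.0091.
cos φ cos δ sin H_s = 0.8339 × 0.9999 × 1.0000 = 0.8338.
Q̄ = (1365/π) × (-0.0091 + 0.8338) = 434.49 × 0.8247 = 358.32 W/m².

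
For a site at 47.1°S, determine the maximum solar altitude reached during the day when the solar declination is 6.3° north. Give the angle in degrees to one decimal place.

At local solar noon the hour angle is zero, so the elevation is 90° − |φ − δ| = 90° − |-47.1° − (6.3°)| = 90° − 53.4° = 36.6°.

36.6°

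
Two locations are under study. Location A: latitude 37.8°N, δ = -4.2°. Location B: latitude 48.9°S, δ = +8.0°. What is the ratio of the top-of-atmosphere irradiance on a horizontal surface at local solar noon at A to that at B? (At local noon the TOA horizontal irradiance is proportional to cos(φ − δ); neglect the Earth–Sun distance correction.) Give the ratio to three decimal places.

A: cos θ_z = cos(37.8° − (-4.2°)) = 0.7431.
B: cos θ_z = cos(-48.9° − (8.0°)) = 0.5461.
Ratio A/B = 0.7431 / 0.5461 = 1.3607.

1.361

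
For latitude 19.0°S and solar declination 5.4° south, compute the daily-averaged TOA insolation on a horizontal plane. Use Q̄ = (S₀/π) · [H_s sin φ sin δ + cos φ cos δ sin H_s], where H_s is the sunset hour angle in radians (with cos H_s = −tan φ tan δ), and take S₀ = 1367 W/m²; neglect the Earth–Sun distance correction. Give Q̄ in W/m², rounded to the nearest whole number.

431 W/m²

The sunset hour angle satisfies cos H_s = −tan φ tan δ = -0.0325, giving H_s = 91.86°. In radians, H_s = 1.6033.
H_s sin φ sin δ = 1.6033 × -0.3256 × -0.0941 = 0.0491.
cos φ cos δ sin H_s = 0.9455 × 0.9956 × 0.9995 = 0.9409.
Q̄ = (1367/π) × (0.0491 + 0.9409) = 435.13 × 0.9900 = 430.78 W/m².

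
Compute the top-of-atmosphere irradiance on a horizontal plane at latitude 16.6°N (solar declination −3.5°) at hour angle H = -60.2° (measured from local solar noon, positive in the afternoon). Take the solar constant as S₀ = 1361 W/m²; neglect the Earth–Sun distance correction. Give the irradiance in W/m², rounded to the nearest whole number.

With φ = 16.6°, δ = -3.5°, H = -60.20°: sin φ sin δ = -0.0174, cos φ cos δ cos H = 0.4754, so cos θ_z = 0.4580.
Top-of-atmosphere irradiance = S₀ cos θ_z = 1361 × 0.4580 = 623.34 W/m².

623 W/m²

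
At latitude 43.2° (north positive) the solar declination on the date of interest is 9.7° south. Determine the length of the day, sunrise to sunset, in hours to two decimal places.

10.77 hours

cos H_s = −tan(43.2°) · tan(-9.7°) = 0.1605, so H_s = arccos(0.1605) = 80.76°.
Day length = 2 H_s / 15° h⁻¹ = 161.52° / 15 = 10.768 h.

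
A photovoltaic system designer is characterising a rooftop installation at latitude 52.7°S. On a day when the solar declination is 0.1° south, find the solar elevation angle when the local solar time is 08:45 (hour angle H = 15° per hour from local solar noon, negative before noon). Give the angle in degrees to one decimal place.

23.6°

Hour angle H = 15° × (8.75 − 12) = -48.75°.
cos θ_z = sin φ sin δ + cos φ cos δ cos H = (-0.7955)(-0.0017) + (0.6060)(1.0000)(0.6593) = 0.4009.
θ_z = arccos(0.4009) = 66.37°, so the elevation is 90° − 66.37° = 23.63°.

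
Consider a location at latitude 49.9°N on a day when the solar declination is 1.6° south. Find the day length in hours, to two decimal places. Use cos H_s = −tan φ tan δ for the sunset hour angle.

11.75 hours

−tan φ tan δ = −(1.1875)(-0.0279) = 0.0331; H_s = arccos(0.0331) = 88.10°.
Day length = 2 H_s / 15° h⁻¹ = 176.20° / 15 = 11.747 h.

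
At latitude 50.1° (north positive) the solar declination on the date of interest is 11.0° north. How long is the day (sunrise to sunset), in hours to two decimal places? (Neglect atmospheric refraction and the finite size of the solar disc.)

13.79 hours

−tan φ tan δ = −(1.1960)(0.1944) = -0.2325; H_s = arccos(-0.2325) = 103.44°.
Day length = 2 H_s / 15° h⁻¹ = 206.88° / 15 = 13.792 h.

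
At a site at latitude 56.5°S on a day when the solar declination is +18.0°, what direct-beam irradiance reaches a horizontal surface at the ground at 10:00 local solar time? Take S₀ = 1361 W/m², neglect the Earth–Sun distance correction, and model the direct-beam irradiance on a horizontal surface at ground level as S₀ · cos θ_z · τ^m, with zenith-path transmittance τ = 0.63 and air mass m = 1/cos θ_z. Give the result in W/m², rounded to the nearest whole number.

26 W/m²

Hour angle H = 15° × (10 − 12) = -30.00°.
cos θ_z = sin φ sin δ + cos φ cos δ cos H = (-0.8339)(0.3090) + (0.5519)(0.9511)(0.8660) = 0.1969.
Air mass m = 1/cos θ_z = 1/0.1969 = 5.079; τ^m = 0.63^5.079 = 0.0957.
Surface direct beam = 1361 × 0.1969 × 0.0957 = 25.65 W/m².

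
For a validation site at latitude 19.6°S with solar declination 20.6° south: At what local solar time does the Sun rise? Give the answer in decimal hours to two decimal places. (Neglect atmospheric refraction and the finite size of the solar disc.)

5.49 h

The sunset hour angle satisfies cos H_s = −tan φ tan δ = -0.1338, giving H_s = 97.69°.
Sunrise is at 12 − H_s/15 = 12 − 6.513 = 5.487 h local solar time.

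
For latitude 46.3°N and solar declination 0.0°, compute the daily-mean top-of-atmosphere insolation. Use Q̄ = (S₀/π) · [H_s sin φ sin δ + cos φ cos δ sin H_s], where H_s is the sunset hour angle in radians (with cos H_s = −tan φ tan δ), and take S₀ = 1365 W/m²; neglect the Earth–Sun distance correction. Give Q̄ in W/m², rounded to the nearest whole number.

300 W/m²

The sunset hour angle satisfies cos H_s = −tan φ tan δ = 0.0000, giving H_s = 90.00°. In radians, H_s = 1.5708.
H_s sin φ sin δ = 1.5708 × 0.7230 × 0.0000 = 0.0000.
cos φ cos δ sin H_s = 0.6909 × 1.0000 × 1.0000 = 0.6909.
Q̄ = (1365/π) × (0.0000 + 0.6909) = 434.49 × 0.6909 = 300.19 W/m².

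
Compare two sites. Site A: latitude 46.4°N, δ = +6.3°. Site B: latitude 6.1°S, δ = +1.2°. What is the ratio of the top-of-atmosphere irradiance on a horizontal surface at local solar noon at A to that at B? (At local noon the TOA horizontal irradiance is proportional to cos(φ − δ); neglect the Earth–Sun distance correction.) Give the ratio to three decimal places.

A: cos θ_z = cos(46.4° − (6.3°)) = 0.7649.
B: cos θ_z = cos(-6.1° − (1.2°)) = 0.9919.
Ratio A/B = 0.7649 / 0.9919 = 0.7711.

0.771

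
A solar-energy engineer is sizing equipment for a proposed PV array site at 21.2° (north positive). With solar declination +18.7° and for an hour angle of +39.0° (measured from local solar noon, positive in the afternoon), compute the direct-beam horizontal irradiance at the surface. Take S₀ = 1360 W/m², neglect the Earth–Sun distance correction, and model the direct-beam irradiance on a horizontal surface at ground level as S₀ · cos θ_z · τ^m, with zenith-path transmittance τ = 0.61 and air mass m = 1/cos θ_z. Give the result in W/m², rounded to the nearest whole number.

cos θ_z = sin(21.2°) sin(18.7°) + cos(21.2°) cos(18.7°) cos(39.00°) = 0.1159 + 0.6863 = 0.8022.
Air mass m = 1/cos θ_z = 1/0.8022 = 1.247; τ^m = 0.61^1.247 = 0.5399.
Surface direct beam = 1360 × 0.8022 × 0.5399 = 589.03 W/m².

589 W/m²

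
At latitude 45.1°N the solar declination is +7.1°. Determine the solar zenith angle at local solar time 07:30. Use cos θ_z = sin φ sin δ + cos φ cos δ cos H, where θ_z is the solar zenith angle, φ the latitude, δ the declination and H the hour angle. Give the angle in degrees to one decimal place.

Hour angle H = 15° × (7.5 − 12) = -67.50°.
With φ = 45.1°, δ = 7.1°, H = -67.50°: sin φ sin δ = 0.0876, cos φ cos δ cos H = 0.2681, so cos θ_z = 0.3557.
θ_z = arccos(0.3557) = 69.16°.

69.2°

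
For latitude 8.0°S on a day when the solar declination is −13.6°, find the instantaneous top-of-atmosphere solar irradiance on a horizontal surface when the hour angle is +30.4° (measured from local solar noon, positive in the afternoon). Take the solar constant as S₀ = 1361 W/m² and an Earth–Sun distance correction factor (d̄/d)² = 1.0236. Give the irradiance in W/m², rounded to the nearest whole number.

1202 W/m²

cos θ_z = sin(-8.0°) sin(-13.6°) + cos(-8.0°) cos(-13.6°) cos(30.40°) = 0.0327 + 0.8302 = 0.8629.
Top-of-atmosphere irradiance = S₀ (d̄/d)² cos θ_z = 1361 × 1.0236 × 0.8629 = 1202.12 W/m².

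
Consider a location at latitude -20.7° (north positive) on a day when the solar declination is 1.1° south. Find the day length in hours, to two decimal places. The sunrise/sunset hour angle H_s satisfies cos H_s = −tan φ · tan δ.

cos H_s = −tan(-20.7°) · tan(-1.1°) = -0.0073, so H_s = arccos(-0.0073) = 90.42°.
Day length = 2 H_s / 15° h⁻¹ = 180.84° / 15 = 12.056 h.

12.06 hours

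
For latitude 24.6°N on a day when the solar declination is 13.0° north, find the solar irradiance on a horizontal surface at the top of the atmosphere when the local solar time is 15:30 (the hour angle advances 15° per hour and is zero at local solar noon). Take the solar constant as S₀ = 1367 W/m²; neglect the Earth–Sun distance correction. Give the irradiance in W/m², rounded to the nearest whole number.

865 W/m²

Hour angle H = 15° × (15.5 − 12) = 52.50°.
cos θ_z = sin(24.6°) sin(13.0°) + cos(24.6°) cos(13.0°) cos(52.50°) = 0.0936 + 0.5393 = 0.6329.
Top-of-atmosphere irradiance = S₀ cos θ_z = 1367 × 0.6329 = 865.17 W/m².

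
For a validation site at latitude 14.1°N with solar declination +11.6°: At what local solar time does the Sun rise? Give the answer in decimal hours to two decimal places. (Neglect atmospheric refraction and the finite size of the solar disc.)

The sunset hour angle satisfies cos H_s = −tan φ tan δ = -0.0516, giving H_s = 92.96°.
Sunrise is at 12 − H_s/15 = 12 − 6.197 = 5.803 h local solar time.

5.80 h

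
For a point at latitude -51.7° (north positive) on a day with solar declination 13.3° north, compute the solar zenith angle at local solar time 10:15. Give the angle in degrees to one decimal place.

Hour angle H = 15° × (10.25 − 12) = -26.25°.
cos θ_z = sin φ sin δ + cos φ cos δ cos H = (-0.7848)(0.2300) + (0.6198)(0.9732)(0.8969) = 0.3605.
θ_z = arccos(0.3605) = 68.87°.

68.9°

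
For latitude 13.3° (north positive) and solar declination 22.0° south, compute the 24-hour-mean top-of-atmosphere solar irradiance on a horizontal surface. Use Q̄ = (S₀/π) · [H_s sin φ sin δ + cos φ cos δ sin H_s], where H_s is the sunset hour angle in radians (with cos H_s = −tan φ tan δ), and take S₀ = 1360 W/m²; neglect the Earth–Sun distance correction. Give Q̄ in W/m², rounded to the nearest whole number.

−tan φ tan δ = −(0.2364)(-0.4040) = 0.0955; H_s = arccos(0.0955) = 84.52°. In radians, H_s = 1.4752.
H_s sin φ sin δ = 1.4752 × 0.2300 × -0.3746 = -0.1271.
cos φ cos δ sin H_s = 0.9732 × 0.9272 × 0.9954 = 0.8982.
Q̄ = (1360/π) × (-0.1271 + 0.8982) = 432.90 × 0.7711 = 333.81 W/m².

334 W/m²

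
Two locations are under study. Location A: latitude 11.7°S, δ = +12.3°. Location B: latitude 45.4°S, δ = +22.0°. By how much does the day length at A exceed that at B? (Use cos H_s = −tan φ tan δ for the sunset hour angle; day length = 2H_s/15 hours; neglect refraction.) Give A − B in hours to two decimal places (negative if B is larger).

A: H_s = arccos(−tan -11.7° · tan 12.3°) = 87.41°, so 2H_s/15 = 11.6547 h.
B: H_s = arccos(−tan -45.4° · tan 22.0°) = 65.81°, so 2H_s/15 = 8.7747 h.
A − B = 11.6547 − 8.7747 = 2.8800 h.

+2.88 h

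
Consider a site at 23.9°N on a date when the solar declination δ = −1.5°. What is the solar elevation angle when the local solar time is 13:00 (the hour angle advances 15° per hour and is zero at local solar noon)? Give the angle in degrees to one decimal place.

60.7°

Hour angle H = 15° × (13 − 12) = 15.00°.
With φ = 23.9°, δ = -1.5°, H = 15.00°: sin φ sin δ = -0.0106, cos φ cos δ cos H = 0.8828, so cos θ_z = 0.8722.
θ_z = arccos(0.8722) = 29.28°, so the elevation is 90° − 29.28° = 60.72°.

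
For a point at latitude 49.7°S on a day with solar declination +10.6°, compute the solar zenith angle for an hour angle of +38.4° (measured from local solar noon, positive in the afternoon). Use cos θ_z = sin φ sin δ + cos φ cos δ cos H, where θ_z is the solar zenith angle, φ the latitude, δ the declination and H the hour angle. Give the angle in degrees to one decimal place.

cos θ_z = sin φ sin δ + cos φ cos δ cos H = (-0.7627)(0.1840) + (0.6468)(0.9829)(0.7837) = 0.3579.
θ_z = arccos(0.3579) = 69.03°.

69.0°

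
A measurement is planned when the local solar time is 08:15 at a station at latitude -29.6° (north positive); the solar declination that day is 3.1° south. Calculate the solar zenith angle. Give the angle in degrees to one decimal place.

59.4°

Hour angle H = 15° × (8.25 − 12) = -56.25°.
With φ = -29.6°, δ = -3.1°, H = -56.25°: sin φ sin δ = 0.0267, cos φ cos δ cos H = 0.4824, so cos θ_z = 0.5091.
θ_z = arccos(0.5091) = 59.40°.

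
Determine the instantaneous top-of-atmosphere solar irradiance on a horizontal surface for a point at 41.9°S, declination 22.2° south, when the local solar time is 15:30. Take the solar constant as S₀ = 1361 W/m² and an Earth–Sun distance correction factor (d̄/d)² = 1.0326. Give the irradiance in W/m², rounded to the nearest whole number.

Hour angle H = 15° × (15.5 − 12) = 52.50°.
With φ = -41.9°, δ = -22.2°, H = 52.50°: sin φ sin δ = 0.2523, cos φ cos δ cos H = 0.4195, so cos θ_z = 0.6718.
Top-of-atmosphere irradiance = S₀ (d̄/d)² cos θ_z = 1361 × 1.0326 × 0.6718 = 944.13 W/m².

944 W/m²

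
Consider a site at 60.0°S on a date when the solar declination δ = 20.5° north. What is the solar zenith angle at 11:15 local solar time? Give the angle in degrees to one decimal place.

81.0°

Hour angle H = 15° × (11.25 − 12) = -11.25°.
cos θ_z = sin(-60.0°) sin(20.5°) + cos(-60.0°) cos(20.5°) cos(-11.25°) = -0.3033 + 0.4593 = 0.1560.
θ_z = arccos(0.1560) = 81.03°.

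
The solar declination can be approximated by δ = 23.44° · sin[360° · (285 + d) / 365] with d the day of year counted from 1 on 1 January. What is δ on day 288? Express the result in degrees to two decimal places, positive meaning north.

-9.96°

360 × (285 + 288) / 365 = 565.151°; sin(565.151°) = -0.4250.
δ = 23.44 × -0.4250 = -9.962° ≈ -9.96°.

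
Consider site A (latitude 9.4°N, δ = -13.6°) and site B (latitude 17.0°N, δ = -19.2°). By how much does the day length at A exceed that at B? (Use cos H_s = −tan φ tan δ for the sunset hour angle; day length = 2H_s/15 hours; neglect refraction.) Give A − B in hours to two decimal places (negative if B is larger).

+0.51 h

A: H_s = arccos(−tan 9.4° · tan -13.6°) = 87.70°, so 2H_s/15 = 11.6933 h.
B: H_s = arccos(−tan 17.0° · tan -19.2°) = 83.89°, so 2H_s/15 = 11.1853 h.
A − B = 11.6933 − 11.1853 = 0.5080 h.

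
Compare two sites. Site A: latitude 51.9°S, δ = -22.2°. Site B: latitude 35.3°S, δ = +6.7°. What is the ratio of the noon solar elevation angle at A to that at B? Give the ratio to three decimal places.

1.256

A: 90° − |-51.9 − (-22.2)| = 60.30°.
B: 90° − |-35.3 − (6.7)| = 48.00°.
Ratio A/B = 60.3000 / 48.0000 = 1.2562.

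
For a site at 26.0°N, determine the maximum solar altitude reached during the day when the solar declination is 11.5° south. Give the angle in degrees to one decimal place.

At local solar noon the hour angle is zero, so the elevation is 90° − |φ − δ| = 90° − |26.0° − (-11.5°)| = 90° − 37.5° = 52.5°.

52.5°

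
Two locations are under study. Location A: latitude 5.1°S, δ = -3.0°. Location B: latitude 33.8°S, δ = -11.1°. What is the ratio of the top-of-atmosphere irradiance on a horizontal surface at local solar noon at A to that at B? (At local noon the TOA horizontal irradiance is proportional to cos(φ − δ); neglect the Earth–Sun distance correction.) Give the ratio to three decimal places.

1.083

A: cos θ_z = cos(-5.1° − (-3.0°)) = 0.9993.
B: cos θ_z = cos(-33.8° − (-11.1°)) = 0.9225.
Ratio A/B = 0.9993 / 0.9225 = 1.0833.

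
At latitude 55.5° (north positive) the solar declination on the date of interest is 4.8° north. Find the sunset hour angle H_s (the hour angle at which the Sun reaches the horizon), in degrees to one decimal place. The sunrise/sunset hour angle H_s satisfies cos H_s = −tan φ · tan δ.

The sunset hour angle satisfies cos H_s = −tan φ tan δ = -0.1222, giving H_s = 97.02°.

97.0°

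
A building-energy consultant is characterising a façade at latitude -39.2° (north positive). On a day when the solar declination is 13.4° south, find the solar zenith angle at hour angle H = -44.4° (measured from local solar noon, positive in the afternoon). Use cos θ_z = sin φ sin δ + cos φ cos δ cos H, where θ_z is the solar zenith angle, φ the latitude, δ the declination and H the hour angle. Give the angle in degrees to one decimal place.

46.8°

With φ = -39.2°, δ = -13.4°, H = -44.40°: sin φ sin δ = 0.1465, cos φ cos δ cos H = 0.5386, so cos θ_z = 0.6851.
θ_z = arccos(0.6851) = 46.76°.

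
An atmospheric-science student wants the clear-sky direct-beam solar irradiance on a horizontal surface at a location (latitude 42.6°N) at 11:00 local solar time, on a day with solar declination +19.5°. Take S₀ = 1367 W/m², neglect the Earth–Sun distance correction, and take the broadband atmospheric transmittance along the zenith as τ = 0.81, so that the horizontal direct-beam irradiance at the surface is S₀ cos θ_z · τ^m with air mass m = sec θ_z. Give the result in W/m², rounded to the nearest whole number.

Hour angle H = 15° × (11 − 12) = -15.00°.
cos θ_z = sin(42.6°) sin(19.5°) + cos(42.6°) cos(19.5°) cos(-15.00°) = 0.2259 + 0.6702 = 0.8961.
Air mass m = 1/cos θ_z = 1/0.8961 = 1.116; τ^m = 0.81^1.116 = 0.7904.
Surface direct beam = 1367 × 0.8961 × 0.7904 = 968.22 W/m².

968 W/m²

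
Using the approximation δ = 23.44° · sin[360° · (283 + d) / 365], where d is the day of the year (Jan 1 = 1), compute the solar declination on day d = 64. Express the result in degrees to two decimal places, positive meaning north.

-7.15°

360 × (283 + 64) / 365 = 342.247°; sin(342.247°) = -0.3049.
δ = 23.44 × -0.3049 = -7.147° ≈ -7.15°.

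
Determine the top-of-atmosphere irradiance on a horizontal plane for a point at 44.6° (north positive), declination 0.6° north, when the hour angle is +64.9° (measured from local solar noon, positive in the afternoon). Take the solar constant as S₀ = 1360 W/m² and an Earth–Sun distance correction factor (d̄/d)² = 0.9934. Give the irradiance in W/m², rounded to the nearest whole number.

418 W/m²

cos θ_z = sin(44.6°) sin(0.6°) + cos(44.6°) cos(0.6°) cos(64.90°) = 0.0074 + 0.3020 = 0.3094.
Top-of-atmosphere irradiance = S₀ (d̄/d)² cos θ_z = 1360 × 0.9934 × 0.3094 = 418.01 W/m².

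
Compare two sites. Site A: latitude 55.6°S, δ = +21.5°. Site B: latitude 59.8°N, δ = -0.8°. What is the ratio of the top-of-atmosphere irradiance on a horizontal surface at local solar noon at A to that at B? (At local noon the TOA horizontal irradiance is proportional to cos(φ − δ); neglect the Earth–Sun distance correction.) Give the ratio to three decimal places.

0.455

A: cos θ_z = cos(-55.6° − (21.5°)) = 0.2233.
B: cos θ_z = cos(59.8° − (-0.8°)) = 0.4909.
Ratio A/B = 0.2233 / 0.4909 = 0.4549.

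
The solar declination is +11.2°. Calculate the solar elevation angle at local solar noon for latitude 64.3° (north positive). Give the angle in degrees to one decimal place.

At local solar noon the hour angle is zero, so the elevation is 90° − |φ − δ| = 90° − |64.3° − (11.2°)| = 90° − 53.1° = 36.9°.

36.9°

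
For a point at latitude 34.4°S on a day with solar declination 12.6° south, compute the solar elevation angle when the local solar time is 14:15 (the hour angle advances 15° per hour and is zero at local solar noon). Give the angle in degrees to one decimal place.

Hour angle H = 15° × (14.25 − 12) = 33.75°.
With φ = -34.4°, δ = -12.6°, H = 33.75°: sin φ sin δ = 0.1232, cos φ cos δ cos H = 0.6695, so cos θ_z = 0.7927.
θ_z = arccos(0.7927) = 37.56°, so the elevation is 90° − 37.56° = 52.44°.

52.4°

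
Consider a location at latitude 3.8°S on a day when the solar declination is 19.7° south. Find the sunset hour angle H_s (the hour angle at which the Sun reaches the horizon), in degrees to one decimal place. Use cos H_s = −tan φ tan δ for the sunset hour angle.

91.4°

cos H_s = −tan(-3.8°) · tan(-19.7°) = -0.0238, so H_s = arccos(-0.0238) = 91.36°.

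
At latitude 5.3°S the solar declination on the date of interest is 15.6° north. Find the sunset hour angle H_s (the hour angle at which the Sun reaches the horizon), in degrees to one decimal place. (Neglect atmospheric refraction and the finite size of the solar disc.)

The sunset hour angle satisfies cos H_s = −tan φ tan δ = 0.0259, giving H_s = 88.52°.

88.5°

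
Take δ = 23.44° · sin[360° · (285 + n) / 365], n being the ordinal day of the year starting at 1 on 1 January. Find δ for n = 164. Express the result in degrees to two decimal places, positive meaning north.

+23.26°

360 × (285 + 164) / 365 = 442.849°; sin(442.849°) = 0.9922.
δ = 23.44 × 0.9922 = 23.257° ≈ +23.26°.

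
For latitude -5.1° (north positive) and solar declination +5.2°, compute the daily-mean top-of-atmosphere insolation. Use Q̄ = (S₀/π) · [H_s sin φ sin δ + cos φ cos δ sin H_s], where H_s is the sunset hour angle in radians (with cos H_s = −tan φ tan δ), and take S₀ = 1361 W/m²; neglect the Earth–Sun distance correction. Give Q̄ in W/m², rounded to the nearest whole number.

424 W/m²

The sunset hour angle satisfies cos H_s = −tan φ tan δ = 0.0081, giving H_s = 89.54°. In radians, H_s = 1.5628.
H_s sin φ sin δ = 1.5628 × -0.0889 × 0.0906 = -0.0126.
cos φ cos δ sin H_s = 0.9960 × 0.9959 × 1.0000 = 0.9919.
Q̄ = (1361/π) × (-0.0126 + 0.9919) = 433.22 × 0.9793 = 424.25 W/m².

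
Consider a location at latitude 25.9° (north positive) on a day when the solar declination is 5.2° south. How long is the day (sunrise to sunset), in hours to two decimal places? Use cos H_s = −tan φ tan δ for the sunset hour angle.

−tan φ tan δ = −(0.4856)(-0.0910) = 0.0442; H_s = arccos(0.0442) = 87.47°.
Day length = 2 H_s / 15° h⁻¹ = 174.94° / 15 = 11.663 h.

11.66 hours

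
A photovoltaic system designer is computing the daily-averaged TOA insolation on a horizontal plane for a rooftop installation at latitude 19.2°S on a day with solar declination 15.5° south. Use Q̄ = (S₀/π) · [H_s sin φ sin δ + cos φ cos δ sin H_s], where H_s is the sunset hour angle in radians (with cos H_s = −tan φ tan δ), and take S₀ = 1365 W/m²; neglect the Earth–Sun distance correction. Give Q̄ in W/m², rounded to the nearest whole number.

The sunset hour angle satisfies cos H_s = −tan φ tan δ = -0.0966, giving H_s = 95.54°. In radians, H_s = 1.6675.
H_s sin φ sin δ = 1.6675 × -0.3289 × -0.2672 = 0.1465.
cos φ cos δ sin H_s = 0.9444 × 0.9636 × 0.9953 = 0.9057.
Q̄ = (1365/π) × (0.1465 + 0.9057) = 434.49 × 1.0522 = 457.17 W/m².

457 W/m²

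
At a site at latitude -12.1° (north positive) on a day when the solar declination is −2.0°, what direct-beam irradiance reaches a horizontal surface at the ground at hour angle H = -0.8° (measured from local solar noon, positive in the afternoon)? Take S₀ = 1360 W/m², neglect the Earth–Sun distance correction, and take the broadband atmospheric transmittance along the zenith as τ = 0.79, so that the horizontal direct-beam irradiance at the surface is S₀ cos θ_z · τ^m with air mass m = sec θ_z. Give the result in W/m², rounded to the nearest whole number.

With φ = -12.1°, δ = -2.0°, H = -0.80°: sin φ sin δ = 0.0073, cos φ cos δ cos H = 0.9771, so cos θ_z = 0.9844.
Air mass m = 1/cos θ_z = 1/0.9844 = 1.016; τ^m = 0.79^1.016 = 0.7870.
Surface direct beam = 1360 × 0.9844 × 0.7870 = 1053.62 W/m².

1054 W/m²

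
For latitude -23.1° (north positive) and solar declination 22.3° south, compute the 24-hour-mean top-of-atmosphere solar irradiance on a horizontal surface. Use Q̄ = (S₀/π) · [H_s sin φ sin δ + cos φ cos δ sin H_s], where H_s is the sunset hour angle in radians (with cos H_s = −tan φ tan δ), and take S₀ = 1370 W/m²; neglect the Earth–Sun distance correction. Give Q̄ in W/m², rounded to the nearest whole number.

The sunset hour angle satisfies cos H_s = −tan φ tan δ = -0.1749, giving H_s = 100.07°. In radians, H_s = 1.7466.
H_s sin φ sin δ = 1.7466 × -0.3923 × -0.3795 = 0.2600.
cos φ cos δ sin H_s = 0.9198 × 0.9252 × 0.9846 = 0.8379.
Q̄ = (1370/π) × (0.2600 + 0.8379) = 436.08 × 1.0979 = 478.77 W/m².

479 W/m²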